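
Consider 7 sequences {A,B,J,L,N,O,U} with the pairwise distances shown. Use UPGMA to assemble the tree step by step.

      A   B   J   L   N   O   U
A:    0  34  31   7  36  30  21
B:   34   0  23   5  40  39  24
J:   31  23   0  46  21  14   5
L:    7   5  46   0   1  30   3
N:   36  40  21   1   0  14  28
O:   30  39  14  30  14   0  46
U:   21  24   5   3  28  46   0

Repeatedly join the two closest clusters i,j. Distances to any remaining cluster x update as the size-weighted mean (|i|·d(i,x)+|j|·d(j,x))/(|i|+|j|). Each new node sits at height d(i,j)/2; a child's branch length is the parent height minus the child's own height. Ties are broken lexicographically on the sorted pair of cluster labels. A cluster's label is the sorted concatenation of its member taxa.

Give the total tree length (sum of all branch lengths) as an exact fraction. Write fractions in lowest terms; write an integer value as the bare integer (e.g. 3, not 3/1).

step 1: merge (L,N) at d=1; branch lengths L→1/2, N→1/2; new cluster LN
  updated: d(A,LN)=43/2, d(B,LN)=45/2, d(J,LN)=67/2, d(LN,O)=22, d(LN,U)=31/2
step 2: merge (J,U) at d=5; branch lengths J→5/2, U→5/2; new cluster JU
  updated: d(A,JU)=26, d(B,JU)=47/2, d(JU,LN)=49/2, d(JU,O)=30
step 3: merge (A,LN) at d=43/2; branch lengths A→43/4, LN→41/4; new cluster ALN
  updated: d(ALN,B)=79/3, d(ALN,JU)=25, d(ALN,O)=74/3
step 4: merge (B,JU) at d=47/2; branch lengths B→47/4, JU→37/4; new cluster BJU
  updated: d(ALN,BJU)=229/9, d(BJU,O)=33
step 5: merge (ALN,O) at d=74/3; branch lengths ALN→19/12, O→37/3; new cluster ALNO
  updated: d(ALNO,BJU)=82/3
step 6: merge (ALNO,BJU) at d=82/3; branch lengths ALNO→4/3, BJU→23/12; new cluster ABJLNOU
final tree: (((A:43/4,(L:1/2,N:1/2):41/4):19/12,O:37/3):4/3,(B:47/4,(J:5/2,U:5/2):37/4):23/12)
total length: 391/6

391/6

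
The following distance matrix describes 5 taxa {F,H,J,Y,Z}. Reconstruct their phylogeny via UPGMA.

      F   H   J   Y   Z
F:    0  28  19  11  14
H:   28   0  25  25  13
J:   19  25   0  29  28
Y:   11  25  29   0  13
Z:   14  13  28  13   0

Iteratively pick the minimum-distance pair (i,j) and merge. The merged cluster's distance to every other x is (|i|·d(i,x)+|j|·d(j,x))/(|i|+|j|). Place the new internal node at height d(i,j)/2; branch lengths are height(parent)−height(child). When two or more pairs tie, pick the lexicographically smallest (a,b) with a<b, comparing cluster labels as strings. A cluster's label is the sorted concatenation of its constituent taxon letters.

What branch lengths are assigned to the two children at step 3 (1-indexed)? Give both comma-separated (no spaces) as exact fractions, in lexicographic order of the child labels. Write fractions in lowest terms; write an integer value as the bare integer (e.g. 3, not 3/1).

9/2,7/2

iteration 1: select F,Y (d=11); attach at lengths (11/2, 11/2); label the merged cluster FY
  updated: d(FY,H)=53/2, d(FY,J)=24, d(FY,Z)=27/2
iteration 2: select H,Z (d=13); attach at lengths (13/2, 13/2); label the merged cluster HZ
  updated: d(FY,HZ)=20, d(HZ,J)=53/2
iteration 3: select FY,HZ (d=20); attach at lengths (9/2, 7/2); label the merged cluster FHYZ
  updated: d(FHYZ,J)=101/4
iteration 4: select FHYZ,J (d=101/4); attach at lengths (21/8, 101/8); label the merged cluster FHJYZ
final tree: (((F:11/2,Y:11/2):9/2,(H:13/2,Z:13/2):7/2):21/8,J:101/8)
total length: 189/4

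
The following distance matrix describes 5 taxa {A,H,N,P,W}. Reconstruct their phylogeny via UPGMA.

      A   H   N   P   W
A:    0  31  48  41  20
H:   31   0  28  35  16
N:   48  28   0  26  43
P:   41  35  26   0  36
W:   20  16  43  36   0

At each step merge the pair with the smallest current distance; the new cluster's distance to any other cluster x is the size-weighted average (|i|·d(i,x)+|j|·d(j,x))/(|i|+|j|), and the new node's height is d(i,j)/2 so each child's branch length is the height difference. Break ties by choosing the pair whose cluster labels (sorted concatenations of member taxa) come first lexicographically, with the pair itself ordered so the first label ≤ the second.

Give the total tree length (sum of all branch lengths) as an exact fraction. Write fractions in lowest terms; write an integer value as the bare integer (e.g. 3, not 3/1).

289/4

step 1: merge (H,W) at d=16; branch lengths H→8, W→8; new cluster HW
  updated: d(A,HW)=51/2, d(HW,N)=71/2, d(HW,P)=71/2
step 2: merge (A,HW) at d=51/2; branch lengths A→51/4, HW→19/4; new cluster AHW
  updated: d(AHW,N)=119/3, d(AHW,P)=112/3
step 3: merge (N,P) at d=26; branch lengths N→13, P→13; new cluster NP
  updated: d(AHW,NP)=77/2
step 4: merge (AHW,NP) at d=77/2; branch lengths AHW→13/2, NP→25/4; new cluster AHNPW
final tree: ((A:51/4,(H:8,W:8):19/4):13/2,(N:13,P:13):25/4)
total length: 289/4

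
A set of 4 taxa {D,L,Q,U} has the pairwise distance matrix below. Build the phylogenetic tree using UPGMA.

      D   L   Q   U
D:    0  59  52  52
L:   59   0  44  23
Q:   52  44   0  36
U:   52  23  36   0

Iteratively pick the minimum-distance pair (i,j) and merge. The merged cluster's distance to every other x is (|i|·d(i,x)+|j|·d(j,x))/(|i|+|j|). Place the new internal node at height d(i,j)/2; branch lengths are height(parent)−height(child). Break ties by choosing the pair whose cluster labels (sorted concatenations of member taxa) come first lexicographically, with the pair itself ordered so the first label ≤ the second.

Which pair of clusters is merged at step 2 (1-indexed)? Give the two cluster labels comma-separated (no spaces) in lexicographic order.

LU,Q

iteration 1: select L,U (d=23); attach at lengths (23/2, 23/2); label the merged cluster LU
  updated: d(D,LU)=111/2, d(LU,Q)=40
iteration 2: select LU,Q (d=40); attach at lengths (17/2, 20); label the merged cluster LQU
  updated: d(D,LQU)=163/3
iteration 3: select D,LQU (d=163/3); attach at lengths (163/6, 43/6); label the merged cluster DLQU
final tree: (D:163/6,((L:23/2,U:23/2):17/2,Q:20):43/6)
total length: 515/6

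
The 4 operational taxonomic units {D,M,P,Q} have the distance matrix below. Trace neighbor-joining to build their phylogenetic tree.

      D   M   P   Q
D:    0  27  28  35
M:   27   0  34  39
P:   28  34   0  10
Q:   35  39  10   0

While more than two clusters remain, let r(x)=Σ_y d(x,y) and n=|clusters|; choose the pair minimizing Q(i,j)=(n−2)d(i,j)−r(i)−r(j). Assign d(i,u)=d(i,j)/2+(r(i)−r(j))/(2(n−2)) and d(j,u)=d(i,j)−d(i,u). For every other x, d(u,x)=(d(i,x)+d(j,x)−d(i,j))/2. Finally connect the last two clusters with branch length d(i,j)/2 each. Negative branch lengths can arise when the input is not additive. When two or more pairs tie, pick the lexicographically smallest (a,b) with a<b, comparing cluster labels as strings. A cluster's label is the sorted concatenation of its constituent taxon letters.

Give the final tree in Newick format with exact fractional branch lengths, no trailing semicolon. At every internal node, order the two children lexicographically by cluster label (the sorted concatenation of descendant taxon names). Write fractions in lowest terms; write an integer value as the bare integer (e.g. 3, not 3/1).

(((D:11,M:16):31/2,P:2):4,Q:4)

step 1: merge (D,M) at d=27, Q=-136; branch lengths D→11, M→16; new cluster DM
  updated: d(DM,P)=35/2, d(DM,Q)=47/2
step 2: merge (DM,P) at d=35/2, Q=-51; branch lengths DM→31/2, P→2; new cluster DMP
  updated: d(DMP,Q)=8
step 3: merge (DMP,Q) at d=8; branch lengths DMP→4, Q→4; new cluster DMPQ
final tree: (((D:11,M:16):31/2,P:2):4,Q:4)
total length: 105/2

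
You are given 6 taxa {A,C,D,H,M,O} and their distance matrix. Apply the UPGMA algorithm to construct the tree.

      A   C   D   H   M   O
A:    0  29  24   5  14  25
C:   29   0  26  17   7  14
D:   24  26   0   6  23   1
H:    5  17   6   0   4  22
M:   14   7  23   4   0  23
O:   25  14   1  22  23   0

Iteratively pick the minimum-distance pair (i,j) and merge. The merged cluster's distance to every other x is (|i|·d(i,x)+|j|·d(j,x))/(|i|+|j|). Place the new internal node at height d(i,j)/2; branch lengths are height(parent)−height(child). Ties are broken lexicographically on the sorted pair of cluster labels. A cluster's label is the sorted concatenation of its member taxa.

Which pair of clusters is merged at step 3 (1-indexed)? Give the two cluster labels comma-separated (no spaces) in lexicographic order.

A,HM

step 1: merge (D,O) at d=1; branch lengths D→1/2, O→1/2; new cluster DO
  updated: d(A,DO)=49/2, d(C,DO)=20, d(DO,H)=14, d(DO,M)=23
step 2: merge (H,M) at d=4; branch lengths H→2, M→2; new cluster HM
  updated: d(A,HM)=19/2, d(C,HM)=12, d(DO,HM)=37/2
step 3: merge (A,HM) at d=19/2; branch lengths A→19/4, HM→11/4; new cluster AHM
  updated: d(AHM,C)=53/3, d(AHM,DO)=41/2
step 4: merge (AHM,C) at d=53/3; branch lengths AHM→49/12, C→53/6; new cluster ACHM
  updated: d(ACHM,DO)=163/8
step 5: merge (ACHM,DO) at d=163/8; branch lengths ACHM→65/48, DO→155/16; new cluster ACDHMO
final tree: (((A:19/4,(H:2,M:2):11/4):49/12,C:53/6):65/48,(D:1/2,O:1/2):155/16)
total length: 875/24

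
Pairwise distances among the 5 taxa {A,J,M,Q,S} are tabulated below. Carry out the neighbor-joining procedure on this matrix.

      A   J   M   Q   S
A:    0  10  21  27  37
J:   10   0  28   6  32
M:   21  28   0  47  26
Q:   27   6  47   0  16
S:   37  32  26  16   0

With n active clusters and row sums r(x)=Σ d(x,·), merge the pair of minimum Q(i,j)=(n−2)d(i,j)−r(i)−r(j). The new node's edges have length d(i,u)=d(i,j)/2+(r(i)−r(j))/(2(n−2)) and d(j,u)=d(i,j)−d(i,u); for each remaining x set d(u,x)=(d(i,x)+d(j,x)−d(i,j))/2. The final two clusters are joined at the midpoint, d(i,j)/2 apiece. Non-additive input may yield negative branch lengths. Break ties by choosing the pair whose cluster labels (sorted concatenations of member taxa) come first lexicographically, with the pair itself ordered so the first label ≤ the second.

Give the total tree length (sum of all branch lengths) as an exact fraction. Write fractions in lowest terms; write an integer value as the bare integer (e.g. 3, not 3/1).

1. join Q+S (d=16, Q=-159) ⇒ QS; edges |Q|=11/2, |S|=21/2
  updated: d(A,QS)=24, d(J,QS)=11, d(M,QS)=57/2
2. join A+M (d=21, Q=-181/2) ⇒ AM; edges |A|=39/8, |M|=129/8
  updated: d(AM,J)=17/2, d(AM,QS)=63/4
3. join AM+J (d=17/2, Q=-141/4) ⇒ AJM; edges |AM|=53/8, |J|=15/8
  updated: d(AJM,QS)=73/8
4. join AJM+QS (d=73/8) ⇒ AJMQS; edges |AJM|=73/16, |QS|=73/16
final tree: (((A:39/8,M:129/8):53/8,J:15/8):73/16,(Q:11/2,S:21/2):73/16)
total length: 437/8

437/8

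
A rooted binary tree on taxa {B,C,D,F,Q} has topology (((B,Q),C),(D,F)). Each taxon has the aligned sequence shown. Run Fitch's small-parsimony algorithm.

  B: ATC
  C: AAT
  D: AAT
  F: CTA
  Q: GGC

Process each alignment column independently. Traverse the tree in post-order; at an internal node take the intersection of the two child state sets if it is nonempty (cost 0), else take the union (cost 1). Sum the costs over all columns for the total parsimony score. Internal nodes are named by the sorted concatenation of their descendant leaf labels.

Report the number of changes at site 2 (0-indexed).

site 0, node BQ: B={A} ∪ Q={G} → {A,G} (+1)
site 0, node BCQ: BQ={A,G} ∩ C={A} → {A} (+0)
site 0, node DF: D={A} ∪ F={C} → {A,C} (+1)
site 0, node BCDFQ: BCQ={A} ∩ DF={A,C} → {A} (+0)
site 1, node BQ: B={T} ∪ Q={G} → {G,T} (+1)
site 1, node BCQ: BQ={G,T} ∪ C={A} → {A,G,T} (+1)
site 1, node DF: D={A} ∪ F={T} → {A,T} (+1)
site 1, node BCDFQ: BCQ={A,G,T} ∩ DF={A,T} → {A,T} (+0)
site 2, node BQ: B={C} ∩ Q={C} → {C} (+0)
site 2, node BCQ: BQ={C} ∪ C={T} → {C,T} (+1)
site 2, node DF: D={T} ∪ F={A} → {A,T} (+1)
site 2, node BCDFQ: BCQ={C,T} ∩ DF={A,T} → {T} (+0)
per-site changes: [2, 3, 2]; total = 7

2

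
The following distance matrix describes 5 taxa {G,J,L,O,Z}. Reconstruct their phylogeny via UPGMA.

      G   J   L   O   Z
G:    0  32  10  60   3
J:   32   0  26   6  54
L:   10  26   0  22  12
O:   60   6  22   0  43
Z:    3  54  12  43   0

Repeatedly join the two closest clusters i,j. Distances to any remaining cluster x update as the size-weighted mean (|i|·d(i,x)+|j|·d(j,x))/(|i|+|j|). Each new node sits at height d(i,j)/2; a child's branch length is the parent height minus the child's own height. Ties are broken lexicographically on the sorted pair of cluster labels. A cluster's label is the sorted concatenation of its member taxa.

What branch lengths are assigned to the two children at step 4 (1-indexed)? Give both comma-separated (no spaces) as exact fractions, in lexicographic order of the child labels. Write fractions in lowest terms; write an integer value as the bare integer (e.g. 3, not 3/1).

57/4,67/4

1. join G+Z (d=3) ⇒ GZ; edges |G|=3/2, |Z|=3/2
  updated: d(GZ,J)=43, d(GZ,L)=11, d(GZ,O)=103/2
2. join J+O (d=6) ⇒ JO; edges |J|=3, |O|=3
  updated: d(GZ,JO)=189/4, d(JO,L)=24
3. join GZ+L (d=11) ⇒ GLZ; edges |GZ|=4, |L|=11/2
  updated: d(GLZ,JO)=79/2
4. join GLZ+JO (d=79/2) ⇒ GJLOZ; edges |GLZ|=57/4, |JO|=67/4
final tree: (((G:3/2,Z:3/2):4,L:11/2):57/4,(J:3,O:3):67/4)
total length: 99/2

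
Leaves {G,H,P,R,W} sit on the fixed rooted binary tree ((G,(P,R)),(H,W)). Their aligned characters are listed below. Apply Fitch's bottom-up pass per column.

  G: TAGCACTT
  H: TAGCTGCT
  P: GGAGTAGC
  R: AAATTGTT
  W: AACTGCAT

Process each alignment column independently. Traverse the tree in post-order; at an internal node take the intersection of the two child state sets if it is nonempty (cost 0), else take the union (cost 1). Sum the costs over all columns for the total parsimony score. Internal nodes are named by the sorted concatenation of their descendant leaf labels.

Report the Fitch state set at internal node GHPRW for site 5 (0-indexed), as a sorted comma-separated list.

PR@0: {G} ∪ {A} = {A,G} (union, +1)
GPR@0: {T} ∪ {A,G} = {A,G,T} (union, +1)
HW@0: {T} ∪ {A} = {A,T} (union, +1)
GHPRW@0: {A,G,T} ∩ {A,T} = {A,T} (intersection, +0)
PR@1: {G} ∪ {A} = {A,G} (union, +1)
GPR@1: {A} ∩ {A,G} = {A} (intersection, +0)
HW@1: {A} ∩ {A} = {A} (intersection, +0)
GHPRW@1: {A} ∩ {A} = {A} (intersection, +0)
PR@2: {A} ∩ {A} = {A} (intersection, +0)
GPR@2: {G} ∪ {A} = {A,G} (union, +1)
HW@2: {G} ∪ {C} = {C,G} (union, +1)
GHPRW@2: {A,G} ∩ {C,G} = {G} (intersection, +0)
PR@3: {G} ∪ {T} = {G,T} (union, +1)
GPR@3: {C} ∪ {G,T} = {C,G,T} (union, +1)
HW@3: {C} ∪ {T} = {C,T} (union, +1)
GHPRW@3: {C,G,T} ∩ {C,T} = {C,T} (intersection, +0)
PR@4: {T} ∩ {T} = {T} (intersection, +0)
GPR@4: {A} ∪ {T} = {A,T} (union, +1)
HW@4: {T} ∪ {G} = {G,T} (union, +1)
GHPRW@4: {A,T} ∩ {G,T} = {T} (intersection, +0)
PR@5: {A} ∪ {G} = {A,G} (union, +1)
GPR@5: {C} ∪ {A,G} = {A,C,G} (union, +1)
HW@5: {G} ∪ {C} = {C,G} (union, +1)
GHPRW@5: {A,C,G} ∩ {C,G} = {C,G} (intersection, +0)
PR@6: {G} ∪ {T} = {G,T} (union, +1)
GPR@6: {T} ∩ {G,T} = {T} (intersection, +0)
HW@6: {C} ∪ {A} = {A,C} (union, +1)
GHPRW@6: {T} ∪ {A,C} = {A,C,T} (union, +1)
PR@7: {C} ∪ {T} = {C,T} (union, +1)
GPR@7: {T} ∩ {C,T} = {T} (intersection, +0)
HW@7: {T} ∩ {T} = {T} (intersection, +0)
GHPRW@7: {T} ∩ {T} = {T} (intersection, +0)
per-site changes: [3, 1, 2, 3, 2, 3, 3, 1]; total = 18

C,G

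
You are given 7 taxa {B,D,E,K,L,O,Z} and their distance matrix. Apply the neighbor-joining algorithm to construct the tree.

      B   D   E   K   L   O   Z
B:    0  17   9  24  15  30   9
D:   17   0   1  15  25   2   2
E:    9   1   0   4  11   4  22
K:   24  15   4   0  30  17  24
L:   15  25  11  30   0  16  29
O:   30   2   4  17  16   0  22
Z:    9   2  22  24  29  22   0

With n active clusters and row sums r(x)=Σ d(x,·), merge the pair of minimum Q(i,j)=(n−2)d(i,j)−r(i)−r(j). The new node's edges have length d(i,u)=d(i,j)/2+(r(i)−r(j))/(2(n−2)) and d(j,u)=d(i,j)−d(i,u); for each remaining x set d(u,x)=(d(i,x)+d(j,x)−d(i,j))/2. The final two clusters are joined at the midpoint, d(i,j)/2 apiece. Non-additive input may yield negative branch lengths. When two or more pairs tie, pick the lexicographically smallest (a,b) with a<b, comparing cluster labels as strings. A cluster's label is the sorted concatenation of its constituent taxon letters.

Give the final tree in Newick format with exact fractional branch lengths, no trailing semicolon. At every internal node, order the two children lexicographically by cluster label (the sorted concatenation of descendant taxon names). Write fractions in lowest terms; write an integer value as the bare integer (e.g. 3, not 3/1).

step 1: merge (B,Z) at d=9, Q=-167; branch lengths B→41/10, Z→49/10; new cluster BZ
  updated: d(BZ,D)=5, d(BZ,E)=11, d(BZ,K)=39/2, d(BZ,L)=35/2, d(BZ,O)=43/2
step 2: merge (BZ,L) at d=35/2, Q=-104; branch lengths BZ→45/8, L→95/8; new cluster BLZ
  updated: d(BLZ,D)=25/4, d(BLZ,E)=9/4, d(BLZ,K)=16, d(BLZ,O)=10
step 3: merge (D,O) at d=2, Q=-205/4; branch lengths D→-11/24, O→59/24; new cluster DO
  updated: d(BLZ,DO)=57/8, d(DO,E)=3/2, d(DO,K)=15
step 4: merge (BLZ,DO) at d=57/8, Q=-139/4; branch lengths BLZ→4, DO→25/8; new cluster BDLOZ
  updated: d(BDLOZ,E)=-27/16, d(BDLOZ,K)=191/16
step 5: merge (BDLOZ,E) at d=-27/16, Q=-57/4; branch lengths BDLOZ→25/8, E→-77/16; new cluster BDELOZ
  updated: d(BDELOZ,K)=141/16
step 6: merge (BDELOZ,K) at d=141/16; branch lengths BDELOZ→141/32, K→141/32; new cluster BDEKLOZ
final tree: (((((B:41/10,Z:49/10):45/8,L:95/8):4,(D:-11/24,O:59/24):25/8):25/8,E:-77/16):141/32,K:141/32)
total length: 171/4

(((((B:41/10,Z:49/10):45/8,L:95/8):4,(D:-11/24,O:59/24):25/8):25/8,E:-77/16):141/32,K:141/32)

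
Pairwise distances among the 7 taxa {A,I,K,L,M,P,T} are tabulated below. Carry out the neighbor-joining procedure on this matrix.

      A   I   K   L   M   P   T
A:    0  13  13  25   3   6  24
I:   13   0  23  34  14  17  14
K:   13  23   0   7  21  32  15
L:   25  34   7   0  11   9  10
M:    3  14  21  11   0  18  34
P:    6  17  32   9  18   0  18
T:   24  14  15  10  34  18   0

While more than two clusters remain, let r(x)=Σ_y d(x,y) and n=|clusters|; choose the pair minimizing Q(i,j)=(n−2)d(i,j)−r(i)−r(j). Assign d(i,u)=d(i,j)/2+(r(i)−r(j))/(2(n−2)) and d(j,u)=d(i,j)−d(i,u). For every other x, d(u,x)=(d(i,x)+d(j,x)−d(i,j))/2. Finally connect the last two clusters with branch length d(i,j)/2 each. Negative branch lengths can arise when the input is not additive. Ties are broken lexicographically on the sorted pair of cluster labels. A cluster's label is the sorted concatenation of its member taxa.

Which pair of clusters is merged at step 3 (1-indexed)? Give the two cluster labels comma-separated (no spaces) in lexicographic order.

A,M

iteration 1: select K,L (d=7, Q=-172); attach at lengths (5, 2); label the merged cluster KL
  updated: d(A,KL)=31/2, d(I,KL)=25, d(KL,M)=25/2, d(KL,P)=17, d(KL,T)=9
iteration 2: select KL,T (d=9, Q=-142); attach at lengths (2, 7); label the merged cluster KLT
  updated: d(A,KLT)=61/4, d(I,KLT)=15, d(KLT,M)=75/4, d(KLT,P)=13
iteration 3: select A,M (d=3, Q=-82); attach at lengths (-5/4, 17/4); label the merged cluster AM
  updated: d(AM,I)=12, d(AM,KLT)=31/2, d(AM,P)=21/2
iteration 4: select AM,I (d=12, Q=-58); attach at lengths (9/2, 15/2); label the merged cluster AIM
  updated: d(AIM,KLT)=37/4, d(AIM,P)=31/4
iteration 5: select AIM,KLT (d=37/4, Q=-30); attach at lengths (2, 29/4); label the merged cluster AIKLMT
  updated: d(AIKLMT,P)=23/4
iteration 6: select AIKLMT,P (d=23/4); attach at lengths (23/8, 23/8); label the merged cluster AIKLMPT
final tree: ((((A:-5/4,M:17/4):9/2,I:15/2):2,((K:5,L:2):2,T:7):29/4):23/8,P:23/8)
total length: 46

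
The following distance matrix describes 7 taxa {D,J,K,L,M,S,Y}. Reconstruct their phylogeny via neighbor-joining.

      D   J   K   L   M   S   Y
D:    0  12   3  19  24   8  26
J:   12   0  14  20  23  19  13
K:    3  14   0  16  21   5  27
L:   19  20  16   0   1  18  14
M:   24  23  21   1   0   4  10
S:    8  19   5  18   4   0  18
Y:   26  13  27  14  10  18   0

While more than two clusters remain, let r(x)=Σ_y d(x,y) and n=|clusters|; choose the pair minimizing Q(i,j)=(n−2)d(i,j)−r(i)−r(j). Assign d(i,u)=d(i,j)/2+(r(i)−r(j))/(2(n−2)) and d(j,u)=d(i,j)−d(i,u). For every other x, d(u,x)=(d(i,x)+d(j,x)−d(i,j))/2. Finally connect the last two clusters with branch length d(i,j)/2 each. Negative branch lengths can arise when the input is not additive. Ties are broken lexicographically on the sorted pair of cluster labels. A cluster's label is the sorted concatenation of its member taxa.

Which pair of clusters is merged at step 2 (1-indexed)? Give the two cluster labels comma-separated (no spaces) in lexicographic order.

LM,Y

iteration 1: select L,M (d=1, Q=-166); attach at lengths (1, 0); label the merged cluster LM
  updated: d(D,LM)=21, d(J,LM)=21, d(K,LM)=18, d(LM,S)=21/2, d(LM,Y)=23/2
iteration 2: select LM,Y (d=23/2, Q=-263/2); attach at lengths (65/16, 119/16); label the merged cluster LMY
  updated: d(D,LMY)=71/4, d(J,LMY)=45/4, d(K,LMY)=67/4, d(LMY,S)=17/2
iteration 3: select J,LMY (d=45/4, Q=-307/4); attach at lengths (143/24, 127/24); label the merged cluster JLMY
  updated: d(D,JLMY)=37/4, d(JLMY,K)=39/4, d(JLMY,S)=65/8
iteration 4: select D,K (d=3, Q=-32); attach at lengths (17/8, 7/8); label the merged cluster DK
  updated: d(DK,JLMY)=8, d(DK,S)=5
iteration 5: select DK,JLMY (d=8, Q=-169/8); attach at lengths (39/16, 89/16); label the merged cluster DJKLMY
  updated: d(DJKLMY,S)=41/16
iteration 6: select DJKLMY,S (d=41/16); attach at lengths (41/32, 41/32); label the merged cluster DJKLMSY
final tree: (((D:17/8,K:7/8):39/16,(J:143/24,((L:1,M:0):65/16,Y:119/16):127/24):89/16):41/32,S:41/32)
total length: 597/16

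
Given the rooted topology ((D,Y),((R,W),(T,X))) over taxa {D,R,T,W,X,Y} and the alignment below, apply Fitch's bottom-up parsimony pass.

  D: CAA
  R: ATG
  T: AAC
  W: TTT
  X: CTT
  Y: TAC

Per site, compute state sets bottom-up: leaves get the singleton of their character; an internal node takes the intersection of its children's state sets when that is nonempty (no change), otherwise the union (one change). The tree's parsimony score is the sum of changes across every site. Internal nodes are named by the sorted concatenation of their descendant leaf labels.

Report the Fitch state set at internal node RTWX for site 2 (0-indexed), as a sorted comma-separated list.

T

site 0, node DY: D={C} ∪ Y={T} → {C,T} (+1)
site 0, node RW: R={A} ∪ W={T} → {A,T} (+1)
site 0, node TX: T={A} ∪ X={C} → {A,C} (+1)
site 0, node RTWX: RW={A,T} ∩ TX={A,C} → {A} (+0)
site 0, node DRTWXY: DY={C,T} ∪ RTWX={A} → {A,C,T} (+1)
site 1, node DY: D={A} ∩ Y={A} → {A} (+0)
site 1, node RW: R={T} ∩ W={T} → {T} (+0)
site 1, node TX: T={A} ∪ X={T} → {A,T} (+1)
site 1, node RTWX: RW={T} ∩ TX={A,T} → {T} (+0)
site 1, node DRTWXY: DY={A} ∪ RTWX={T} → {A,T} (+1)
site 2, node DY: D={A} ∪ Y={C} → {A,C} (+1)
site 2, node RW: R={G} ∪ W={T} → {G,T} (+1)
site 2, node TX: T={C} ∪ X={T} → {C,T} (+1)
site 2, node RTWX: RW={G,T} ∩ TX={C,T} → {T} (+0)
site 2, node DRTWXY: DY={A,C} ∪ RTWX={T} → {A,C,T} (+1)
per-site changes: [4, 2, 4]; total = 10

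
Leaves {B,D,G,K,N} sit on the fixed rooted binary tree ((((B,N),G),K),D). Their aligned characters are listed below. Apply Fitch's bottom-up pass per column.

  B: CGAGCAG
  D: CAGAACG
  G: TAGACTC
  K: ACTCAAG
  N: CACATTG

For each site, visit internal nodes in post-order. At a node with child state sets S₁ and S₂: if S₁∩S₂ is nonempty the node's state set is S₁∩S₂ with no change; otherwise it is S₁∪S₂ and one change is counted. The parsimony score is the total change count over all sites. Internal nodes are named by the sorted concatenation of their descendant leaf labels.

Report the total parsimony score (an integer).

15

site 0, node BN: B={C} ∩ N={C} → {C} (+0)
site 0, node BGN: BN={C} ∪ G={T} → {C,T} (+1)
site 0, node BGKN: BGN={C,T} ∪ K={A} → {A,C,T} (+1)
site 0, node BDGKN: BGKN={A,C,T} ∩ D={C} → {C} (+0)
site 1, node BN: B={G} ∪ N={A} → {A,G} (+1)
site 1, node BGN: BN={A,G} ∩ G={A} → {A} (+0)
site 1, node BGKN: BGN={A} ∪ K={C} → {A,C} (+1)
site 1, node BDGKN: BGKN={A,C} ∩ D={A} → {A} (+0)
site 2, node BN: B={A} ∪ N={C} → {A,C} (+1)
site 2, node BGN: BN={A,C} ∪ G={G} → {A,C,G} (+1)
site 2, node BGKN: BGN={A,C,G} ∪ K={T} → {A,C,G,T} (+1)
site 2, node BDGKN: BGKN={A,C,G,T} ∩ D={G} → {G} (+0)
site 3, node BN: B={G} ∪ N={A} → {A,G} (+1)
site 3, node BGN: BN={A,G} ∩ G={A} → {A} (+0)
site 3, node BGKN: BGN={A} ∪ K={C} → {A,C} (+1)
site 3, node BDGKN: BGKN={A,C} ∩ D={A} → {A} (+0)
site 4, node BN: B={C} ∪ N={T} → {C,T} (+1)
site 4, node BGN: BN={C,T} ∩ G={C} → {C} (+0)
site 4, node BGKN: BGN={C} ∪ K={A} → {A,C} (+1)
site 4, node BDGKN: BGKN={A,C} ∩ D={A} → {A} (+0)
site 5, node BN: B={A} ∪ N={T} → {A,T} (+1)
site 5, node BGN: BN={A,T} ∩ G={T} → {T} (+0)
site 5, node BGKN: BGN={T} ∪ K={A} → {A,T} (+1)
site 5, node BDGKN: BGKN={A,T} ∪ D={C} → {A,C,T} (+1)
site 6, node BN: B={G} ∩ N={G} → {G} (+0)
site 6, node BGN: BN={G} ∪ G={C} → {C,G} (+1)
site 6, node BGKN: BGN={C,G} ∩ K={G} → {G} (+0)
site 6, node BDGKN: BGKN={G} ∩ D={G} → {G} (+0)
per-site changes: [2, 2, 3, 2, 2, 3, 1]; total = 15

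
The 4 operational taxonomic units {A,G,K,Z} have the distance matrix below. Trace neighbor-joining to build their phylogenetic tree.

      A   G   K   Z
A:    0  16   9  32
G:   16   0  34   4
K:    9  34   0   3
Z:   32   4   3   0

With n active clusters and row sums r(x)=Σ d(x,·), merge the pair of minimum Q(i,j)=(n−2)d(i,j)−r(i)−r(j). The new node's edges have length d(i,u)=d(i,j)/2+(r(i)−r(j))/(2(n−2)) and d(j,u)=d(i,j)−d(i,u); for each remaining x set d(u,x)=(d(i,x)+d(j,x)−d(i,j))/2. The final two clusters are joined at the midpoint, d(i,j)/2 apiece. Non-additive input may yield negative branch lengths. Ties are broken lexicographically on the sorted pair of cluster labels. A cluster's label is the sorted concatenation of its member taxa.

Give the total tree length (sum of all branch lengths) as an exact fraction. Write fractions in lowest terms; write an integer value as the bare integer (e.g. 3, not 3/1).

iteration 1: select A,K (d=9, Q=-85); attach at lengths (29/4, 7/4); label the merged cluster AK
  updated: d(AK,G)=41/2, d(AK,Z)=13
iteration 2: select AK,G (d=41/2, Q=-75/2); attach at lengths (59/4, 23/4); label the merged cluster AGK
  updated: d(AGK,Z)=-7/4
iteration 3: select AGK,Z (d=-7/4); attach at lengths (-7/8, -7/8); label the merged cluster AGKZ
final tree: (((A:29/4,K:7/4):59/4,G:23/4):-7/8,Z:-7/8)
total length: 111/4

111/4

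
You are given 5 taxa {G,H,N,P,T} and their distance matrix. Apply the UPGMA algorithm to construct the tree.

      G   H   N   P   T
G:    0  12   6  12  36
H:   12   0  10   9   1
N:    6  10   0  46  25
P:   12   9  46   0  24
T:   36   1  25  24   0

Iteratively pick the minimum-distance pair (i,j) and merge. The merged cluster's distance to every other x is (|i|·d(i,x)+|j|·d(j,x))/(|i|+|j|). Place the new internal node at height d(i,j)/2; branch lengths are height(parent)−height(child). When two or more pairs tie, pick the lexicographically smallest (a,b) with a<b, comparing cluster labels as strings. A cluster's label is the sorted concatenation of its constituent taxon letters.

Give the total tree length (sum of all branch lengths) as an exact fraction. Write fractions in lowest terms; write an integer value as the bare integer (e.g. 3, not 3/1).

141/4

1. join H+T (d=1) ⇒ HT; edges |H|=1/2, |T|=1/2
  updated: d(G,HT)=24, d(HT,N)=35/2, d(HT,P)=33/2
2. join G+N (d=6) ⇒ GN; edges |G|=3, |N|=3
  updated: d(GN,HT)=83/4, d(GN,P)=29
3. join HT+P (d=33/2) ⇒ HPT; edges |HT|=31/4, |P|=33/4
  updated: d(GN,HPT)=47/2
4. join GN+HPT (d=47/2) ⇒ GHNPT; edges |GN|=35/4, |HPT|=7/2
final tree: ((G:3,N:3):35/4,((H:1/2,T:1/2):31/4,P:33/4):7/2)
total length: 141/4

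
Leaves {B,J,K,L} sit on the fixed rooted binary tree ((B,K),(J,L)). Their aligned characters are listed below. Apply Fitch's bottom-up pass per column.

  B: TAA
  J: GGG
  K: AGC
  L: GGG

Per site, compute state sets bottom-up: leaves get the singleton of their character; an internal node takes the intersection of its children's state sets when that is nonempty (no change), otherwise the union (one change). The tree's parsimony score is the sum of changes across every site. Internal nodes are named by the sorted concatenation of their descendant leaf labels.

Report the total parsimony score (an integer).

5

site 0, node BK: B={T} ∪ K={A} → {A,T} (+1)
site 0, node JL: J={G} ∩ L={G} → {G} (+0)
site 0, node BJKL: BK={A,T} ∪ JL={G} → {A,G,T} (+1)
site 1, node BK: B={A} ∪ K={G} → {A,G} (+1)
site 1, node JL: J={G} ∩ L={G} → {G} (+0)
site 1, node BJKL: BK={A,G} ∩ JL={G} → {G} (+0)
site 2, node BK: B={A} ∪ K={C} → {A,C} (+1)
site 2, node JL: J={G} ∩ L={G} → {G} (+0)
site 2, node BJKL: BK={A,C} ∪ JL={G} → {A,C,G} (+1)
per-site changes: [2, 1, 2]; total = 5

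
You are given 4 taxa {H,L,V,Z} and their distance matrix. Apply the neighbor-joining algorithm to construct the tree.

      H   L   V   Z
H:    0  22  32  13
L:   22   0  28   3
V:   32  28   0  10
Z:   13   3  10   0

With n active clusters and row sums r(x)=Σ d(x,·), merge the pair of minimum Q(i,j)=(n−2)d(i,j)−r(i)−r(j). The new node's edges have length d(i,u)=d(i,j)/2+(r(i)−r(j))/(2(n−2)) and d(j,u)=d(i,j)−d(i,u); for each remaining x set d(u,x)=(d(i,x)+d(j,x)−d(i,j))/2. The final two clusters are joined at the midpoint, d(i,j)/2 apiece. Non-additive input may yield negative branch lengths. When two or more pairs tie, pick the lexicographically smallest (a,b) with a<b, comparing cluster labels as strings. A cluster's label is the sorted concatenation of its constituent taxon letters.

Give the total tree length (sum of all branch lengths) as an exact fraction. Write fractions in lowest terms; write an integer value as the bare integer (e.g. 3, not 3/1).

1. join H+L (d=22, Q=-76) ⇒ HL; edges |H|=29/2, |L|=15/2
  updated: d(HL,V)=19, d(HL,Z)=-3
2. join HL+V (d=19, Q=-26) ⇒ HLV; edges |HL|=3, |V|=16
  updated: d(HLV,Z)=-6
3. join HLV+Z (d=-6) ⇒ HLVZ; edges |HLV|=-3, |Z|=-3
final tree: (((H:29/2,L:15/2):3,V:16):-3,Z:-3)
total length: 35

35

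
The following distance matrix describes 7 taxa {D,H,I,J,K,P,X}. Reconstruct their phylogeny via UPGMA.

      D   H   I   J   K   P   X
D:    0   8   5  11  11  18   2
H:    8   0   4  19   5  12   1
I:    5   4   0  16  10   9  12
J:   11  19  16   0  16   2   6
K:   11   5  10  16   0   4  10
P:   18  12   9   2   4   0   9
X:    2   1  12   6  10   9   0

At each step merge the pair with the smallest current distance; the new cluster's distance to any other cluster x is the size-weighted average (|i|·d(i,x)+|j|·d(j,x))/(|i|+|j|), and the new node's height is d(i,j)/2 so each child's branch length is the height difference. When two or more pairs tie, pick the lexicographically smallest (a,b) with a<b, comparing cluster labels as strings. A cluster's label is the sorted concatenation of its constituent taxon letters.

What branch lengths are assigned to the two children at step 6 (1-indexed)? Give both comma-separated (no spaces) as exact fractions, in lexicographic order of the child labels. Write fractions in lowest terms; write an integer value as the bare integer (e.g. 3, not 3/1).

step 1: merge (H,X) at d=1; branch lengths H→1/2, X→1/2; new cluster HX
  updated: d(D,HX)=5, d(HX,I)=8, d(HX,J)=25/2, d(HX,K)=15/2, d(HX,P)=21/2
step 2: merge (J,P) at d=2; branch lengths J→1, P→1; new cluster JP
  updated: d(D,JP)=29/2, d(HX,JP)=23/2, d(I,JP)=25/2, d(JP,K)=10
step 3: merge (D,HX) at d=5; branch lengths D→5/2, HX→2; new cluster DHX
  updated: d(DHX,I)=7, d(DHX,JP)=25/2, d(DHX,K)=26/3
step 4: merge (DHX,I) at d=7; branch lengths DHX→1, I→7/2; new cluster DHIX
  updated: d(DHIX,JP)=25/2, d(DHIX,K)=9
step 5: merge (DHIX,K) at d=9; branch lengths DHIX→1, K→9/2; new cluster DHIKX
  updated: d(DHIKX,JP)=12
step 6: merge (DHIKX,JP) at d=12; branch lengths DHIKX→3/2, JP→5; new cluster DHIJKPX
final tree: ((((D:5/2,(H:1/2,X:1/2):2):1,I:7/2):1,K:9/2):3/2,(J:1,P:1):5)
total length: 24

3/2,5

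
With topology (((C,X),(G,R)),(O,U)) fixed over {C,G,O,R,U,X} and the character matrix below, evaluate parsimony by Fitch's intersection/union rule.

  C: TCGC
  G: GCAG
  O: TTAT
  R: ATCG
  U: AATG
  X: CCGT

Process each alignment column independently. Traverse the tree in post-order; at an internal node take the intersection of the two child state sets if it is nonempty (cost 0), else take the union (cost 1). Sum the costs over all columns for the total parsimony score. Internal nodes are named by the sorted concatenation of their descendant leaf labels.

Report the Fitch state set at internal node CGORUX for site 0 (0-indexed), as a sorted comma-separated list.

site 0, node CX: C={T} ∪ X={C} → {C,T} (+1)
site 0, node GR: G={G} ∪ R={A} → {A,G} (+1)
site 0, node CGRX: CX={C,T} ∪ GR={A,G} → {A,C,G,T} (+1)
site 0, node OU: O={T} ∪ U={A} → {A,T} (+1)
site 0, node CGORUX: CGRX={A,C,G,T} ∩ OU={A,T} → {A,T} (+0)
site 1, node CX: C={C} ∩ X={C} → {C} (+0)
site 1, node GR: G={C} ∪ R={T} → {C,T} (+1)
site 1, node CGRX: CX={C} ∩ GR={C,T} → {C} (+0)
site 1, node OU: O={T} ∪ U={A} → {A,T} (+1)
site 1, node CGORUX: CGRX={C} ∪ OU={A,T} → {A,C,T} (+1)
site 2, node CX: C={G} ∩ X={G} → {G} (+0)
site 2, node GR: G={A} ∪ R={C} → {A,C} (+1)
site 2, node CGRX: CX={G} ∪ GR={A,C} → {A,C,G} (+1)
site 2, node OU: O={A} ∪ U={T} → {A,T} (+1)
site 2, node CGORUX: CGRX={A,C,G} ∩ OU={A,T} → {A} (+0)
site 3, node CX: C={C} ∪ X={T} → {C,T} (+1)
site 3, node GR: G={G} ∩ R={G} → {G} (+0)
site 3, node CGRX: CX={C,T} ∪ GR={G} → {C,G,T} (+1)
site 3, node OU: O={T} ∪ U={G} → {G,T} (+1)
site 3, node CGORUX: CGRX={C,G,T} ∩ OU={G,T} → {G,T} (+0)
per-site changes: [4, 3, 3, 3]; total = 13

A,T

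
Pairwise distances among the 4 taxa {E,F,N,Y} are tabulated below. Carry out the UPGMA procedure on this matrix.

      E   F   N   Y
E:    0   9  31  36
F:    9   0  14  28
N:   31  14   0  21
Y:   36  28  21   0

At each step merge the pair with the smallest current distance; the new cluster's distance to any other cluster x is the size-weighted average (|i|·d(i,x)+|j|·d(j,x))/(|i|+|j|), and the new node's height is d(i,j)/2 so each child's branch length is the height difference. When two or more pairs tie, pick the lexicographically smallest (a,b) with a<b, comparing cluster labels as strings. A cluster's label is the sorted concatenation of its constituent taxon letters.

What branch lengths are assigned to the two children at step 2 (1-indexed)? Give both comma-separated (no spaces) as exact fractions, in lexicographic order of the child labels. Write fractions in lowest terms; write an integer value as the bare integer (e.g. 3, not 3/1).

21/2,21/2

1. join E+F (d=9) ⇒ EF; edges |E|=9/2, |F|=9/2
  updated: d(EF,N)=45/2, d(EF,Y)=32
2. join N+Y (d=21) ⇒ NY; edges |N|=21/2, |Y|=21/2
  updated: d(EF,NY)=109/4
3. join EF+NY (d=109/4) ⇒ EFNY; edges |EF|=73/8, |NY|=25/8
final tree: ((E:9/2,F:9/2):73/8,(N:21/2,Y:21/2):25/8)
total length: 169/4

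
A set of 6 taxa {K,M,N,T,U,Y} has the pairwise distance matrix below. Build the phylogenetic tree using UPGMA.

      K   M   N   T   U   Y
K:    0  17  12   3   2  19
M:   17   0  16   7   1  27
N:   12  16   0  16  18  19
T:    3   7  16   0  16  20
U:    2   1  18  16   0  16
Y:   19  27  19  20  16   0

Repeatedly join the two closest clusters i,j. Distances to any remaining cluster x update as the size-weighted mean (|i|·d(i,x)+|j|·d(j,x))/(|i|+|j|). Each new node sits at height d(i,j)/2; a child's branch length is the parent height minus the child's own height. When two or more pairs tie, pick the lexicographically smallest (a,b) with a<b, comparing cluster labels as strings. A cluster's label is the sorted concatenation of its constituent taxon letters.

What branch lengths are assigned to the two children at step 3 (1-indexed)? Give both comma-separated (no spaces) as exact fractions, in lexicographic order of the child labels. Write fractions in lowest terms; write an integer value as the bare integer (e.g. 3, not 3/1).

15/4,19/4

1. join M+U (d=1) ⇒ MU; edges |M|=1/2, |U|=1/2
  updated: d(K,MU)=19/2, d(MU,N)=17, d(MU,T)=23/2, d(MU,Y)=43/2
2. join K+T (d=3) ⇒ KT; edges |K|=3/2, |T|=3/2
  updated: d(KT,MU)=21/2, d(KT,N)=14, d(KT,Y)=39/2
3. join KT+MU (d=21/2) ⇒ KMTU; edges |KT|=15/4, |MU|=19/4
  updated: d(KMTU,N)=31/2, d(KMTU,Y)=41/2
4. join KMTU+N (d=31/2) ⇒ KMNTU; edges |KMTU|=5/2, |N|=31/4
  updated: d(KMNTU,Y)=101/5
5. join KMNTU+Y (d=101/5) ⇒ KMNTUY; edges |KMNTU|=47/20, |Y|=101/10
final tree: ((((K:3/2,T:3/2):15/4,(M:1/2,U:1/2):19/4):5/2,N:31/4):47/20,Y:101/10)
total length: 176/5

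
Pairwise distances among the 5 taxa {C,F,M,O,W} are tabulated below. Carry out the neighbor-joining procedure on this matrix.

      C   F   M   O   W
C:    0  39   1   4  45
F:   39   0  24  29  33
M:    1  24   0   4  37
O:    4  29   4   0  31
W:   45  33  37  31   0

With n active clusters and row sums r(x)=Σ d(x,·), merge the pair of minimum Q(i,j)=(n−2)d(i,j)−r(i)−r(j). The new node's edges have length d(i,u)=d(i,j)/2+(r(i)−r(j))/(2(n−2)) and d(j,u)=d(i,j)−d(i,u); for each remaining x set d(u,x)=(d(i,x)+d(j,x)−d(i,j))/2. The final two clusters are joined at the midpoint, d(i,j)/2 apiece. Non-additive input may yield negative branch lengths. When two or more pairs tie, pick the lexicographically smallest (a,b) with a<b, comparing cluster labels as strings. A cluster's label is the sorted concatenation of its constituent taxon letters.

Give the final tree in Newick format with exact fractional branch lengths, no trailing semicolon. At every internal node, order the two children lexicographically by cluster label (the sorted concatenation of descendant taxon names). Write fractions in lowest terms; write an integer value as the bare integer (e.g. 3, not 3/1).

(((C:27/8,M:-19/8):37/8,(F:13,W:20):117/8):-9/16,O:-9/16)

1. join F+W (d=33, Q=-172) ⇒ FW; edges |F|=13, |W|=20
  updated: d(C,FW)=51/2, d(FW,M)=14, d(FW,O)=27/2
2. join C+M (d=1, Q=-95/2) ⇒ CM; edges |C|=27/8, |M|=-19/8
  updated: d(CM,FW)=77/4, d(CM,O)=7/2
3. join CM+FW (d=77/4, Q=-145/4) ⇒ CFMW; edges |CM|=37/8, |FW|=117/8
  updated: d(CFMW,O)=-9/8
4. join CFMW+O (d=-9/8) ⇒ CFMOW; edges |CFMW|=-9/16, |O|=-9/16
final tree: (((C:27/8,M:-19/8):37/8,(F:13,W:20):117/8):-9/16,O:-9/16)
total length: 417/8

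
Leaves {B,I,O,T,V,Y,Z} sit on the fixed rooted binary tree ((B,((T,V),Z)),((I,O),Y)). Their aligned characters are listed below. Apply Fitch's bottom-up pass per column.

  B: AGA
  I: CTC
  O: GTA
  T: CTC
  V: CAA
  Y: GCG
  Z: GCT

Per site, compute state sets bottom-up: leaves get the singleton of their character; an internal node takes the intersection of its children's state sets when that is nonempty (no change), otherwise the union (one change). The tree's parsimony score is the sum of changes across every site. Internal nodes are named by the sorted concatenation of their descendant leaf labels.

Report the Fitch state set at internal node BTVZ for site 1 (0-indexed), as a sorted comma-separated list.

A,C,G,T

site 0, node TV: T={C} ∩ V={C} → {C} (+0)
site 0, node TVZ: TV={C} ∪ Z={G} → {C,G} (+1)
site 0, node BTVZ: B={A} ∪ TVZ={C,G} → {A,C,G} (+1)
site 0, node IO: I={C} ∪ O={G} → {C,G} (+1)
site 0, node IOY: IO={C,G} ∩ Y={G} → {G} (+0)
site 0, node BIOTVYZ: BTVZ={A,C,G} ∩ IOY={G} → {G} (+0)
site 1, node TV: T={T} ∪ V={A} → {A,T} (+1)
site 1, node TVZ: TV={A,T} ∪ Z={C} → {A,C,T} (+1)
site 1, node BTVZ: B={G} ∪ TVZ={A,C,T} → {A,C,G,T} (+1)
site 1, node IO: I={T} ∩ O={T} → {T} (+0)
site 1, node IOY: IO={T} ∪ Y={C} → {C,T} (+1)
site 1, node BIOTVYZ: BTVZ={A,C,G,T} ∩ IOY={C,T} → {C,T} (+0)
site 2, node TV: T={C} ∪ V={A} → {A,C} (+1)
site 2, node TVZ: TV={A,C} ∪ Z={T} → {A,C,T} (+1)
site 2, node BTVZ: B={A} ∩ TVZ={A,C,T} → {A} (+0)
site 2, node IO: I={C} ∪ O={A} → {A,C} (+1)
site 2, node IOY: IO={A,C} ∪ Y={G} → {A,C,G} (+1)
site 2, node BIOTVYZ: BTVZ={A} ∩ IOY={A,C,G} → {A} (+0)
per-site changes: [3, 4, 4]; total = 11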